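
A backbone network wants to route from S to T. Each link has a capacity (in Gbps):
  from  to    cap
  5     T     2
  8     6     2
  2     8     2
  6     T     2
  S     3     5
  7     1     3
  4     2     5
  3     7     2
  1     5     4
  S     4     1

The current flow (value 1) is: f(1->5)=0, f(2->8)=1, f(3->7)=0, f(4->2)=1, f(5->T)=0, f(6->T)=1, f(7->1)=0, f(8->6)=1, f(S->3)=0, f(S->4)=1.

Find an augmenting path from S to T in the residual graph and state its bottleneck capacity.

Residual along S->3->7->1->5->T: S->3: 5, 3->7: 2, 7->1: 3, 1->5: 4, 5->T: 2.
Bottleneck = min = 2.

S->3->7->1->5->T, bottleneck 2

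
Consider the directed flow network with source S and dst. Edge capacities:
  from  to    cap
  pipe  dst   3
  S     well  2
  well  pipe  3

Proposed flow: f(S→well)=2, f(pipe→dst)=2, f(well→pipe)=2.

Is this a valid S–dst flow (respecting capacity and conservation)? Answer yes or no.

Yes

Every edge has 0 ≤ f(e) ≤ cap(e).
At each intermediate node, inflow equals outflow.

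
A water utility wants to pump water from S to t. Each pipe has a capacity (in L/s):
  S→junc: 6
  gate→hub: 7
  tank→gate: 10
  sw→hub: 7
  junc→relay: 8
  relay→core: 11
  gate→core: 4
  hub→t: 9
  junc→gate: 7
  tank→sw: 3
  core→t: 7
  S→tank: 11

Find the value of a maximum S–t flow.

16

Augment S→tank→sw→hub→t: bottleneck 3. Total 3.
Augment S→tank→gate→hub→t: bottleneck 6. Total 9.
Augment S→tank→gate→core→t: bottleneck 2. Total 11.
Augment S→junc→gate→core→t: bottleneck 2. Total 13.
Augment S→junc→relay→core→t: bottleneck 3. Total 16.
No augmenting path remains in the residual graph.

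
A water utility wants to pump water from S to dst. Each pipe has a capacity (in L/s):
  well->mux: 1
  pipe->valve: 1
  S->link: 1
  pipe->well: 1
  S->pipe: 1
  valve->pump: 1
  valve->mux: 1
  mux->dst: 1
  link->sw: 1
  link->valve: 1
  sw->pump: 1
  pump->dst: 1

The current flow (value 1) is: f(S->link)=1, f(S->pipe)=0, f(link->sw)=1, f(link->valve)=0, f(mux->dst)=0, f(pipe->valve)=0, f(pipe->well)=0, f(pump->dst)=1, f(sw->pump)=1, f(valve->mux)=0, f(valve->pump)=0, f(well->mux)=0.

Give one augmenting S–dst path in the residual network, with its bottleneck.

Residual along S->pipe->valve->mux->dst: S->pipe: 1, pipe->valve: 1, valve->mux: 1, mux->dst: 1.
Bottleneck = min = 1.

S->pipe->valve->mux->dst, bottleneck 1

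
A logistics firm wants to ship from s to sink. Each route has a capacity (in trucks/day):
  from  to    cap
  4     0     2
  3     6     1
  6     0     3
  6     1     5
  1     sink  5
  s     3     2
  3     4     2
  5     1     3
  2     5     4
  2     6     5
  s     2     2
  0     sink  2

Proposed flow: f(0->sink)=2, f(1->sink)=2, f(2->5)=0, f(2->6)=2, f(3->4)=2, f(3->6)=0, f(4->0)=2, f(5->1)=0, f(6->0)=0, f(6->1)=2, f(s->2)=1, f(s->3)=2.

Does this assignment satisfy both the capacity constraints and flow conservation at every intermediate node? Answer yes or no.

Conservation fails at 2: inflow 1 ≠ outflow 2.

No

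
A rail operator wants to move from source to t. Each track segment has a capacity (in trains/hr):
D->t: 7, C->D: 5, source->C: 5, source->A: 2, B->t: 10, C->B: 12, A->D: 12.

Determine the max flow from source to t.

Augment source->A->D->t: bottleneck 2. Total 2.
Augment source->C->D->t: bottleneck 5. Total 7.
No augmenting path remains in the residual graph.

7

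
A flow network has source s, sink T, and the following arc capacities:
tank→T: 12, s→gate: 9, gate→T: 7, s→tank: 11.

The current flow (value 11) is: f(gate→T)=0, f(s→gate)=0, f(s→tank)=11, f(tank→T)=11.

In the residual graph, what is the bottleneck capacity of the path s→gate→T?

7

Residual capacities along the path: s→gate: 9, gate→T: 7.
Minimum is 7.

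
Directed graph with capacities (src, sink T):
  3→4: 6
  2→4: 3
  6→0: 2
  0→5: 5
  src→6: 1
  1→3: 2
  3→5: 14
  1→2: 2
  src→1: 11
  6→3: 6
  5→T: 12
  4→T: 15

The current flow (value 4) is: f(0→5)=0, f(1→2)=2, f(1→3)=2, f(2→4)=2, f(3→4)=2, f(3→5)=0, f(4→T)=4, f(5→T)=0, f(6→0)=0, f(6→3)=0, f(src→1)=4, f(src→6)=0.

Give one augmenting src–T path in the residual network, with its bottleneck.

src→6→3→4→T, bottleneck 1

Residual along src→6→3→4→T: src→6: 1, 6→3: 6, 3→4: 4, 4→T: 11.
Bottleneck = min = 1.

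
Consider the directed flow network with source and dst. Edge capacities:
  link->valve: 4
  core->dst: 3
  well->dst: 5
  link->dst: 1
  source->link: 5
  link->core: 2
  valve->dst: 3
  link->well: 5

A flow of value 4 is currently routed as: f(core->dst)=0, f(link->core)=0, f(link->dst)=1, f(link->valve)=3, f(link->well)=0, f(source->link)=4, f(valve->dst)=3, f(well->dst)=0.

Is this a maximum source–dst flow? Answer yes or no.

Residual path source->link->well->dst has bottleneck 1 > 0.
Pushing 1 along it raises the flow to 5, so the given flow is not maximum.

No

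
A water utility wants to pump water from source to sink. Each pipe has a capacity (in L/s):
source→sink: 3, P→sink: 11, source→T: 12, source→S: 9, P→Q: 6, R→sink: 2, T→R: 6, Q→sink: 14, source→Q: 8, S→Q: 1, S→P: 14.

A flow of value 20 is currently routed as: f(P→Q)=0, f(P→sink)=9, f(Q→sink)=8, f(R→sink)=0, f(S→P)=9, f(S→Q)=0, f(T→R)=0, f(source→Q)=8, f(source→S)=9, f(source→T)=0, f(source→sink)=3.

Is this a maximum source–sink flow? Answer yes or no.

No

Residual path source→T→R→sink has bottleneck 2 > 0.
Pushing 2 along it raises the flow to 22, so the given flow is not maximum.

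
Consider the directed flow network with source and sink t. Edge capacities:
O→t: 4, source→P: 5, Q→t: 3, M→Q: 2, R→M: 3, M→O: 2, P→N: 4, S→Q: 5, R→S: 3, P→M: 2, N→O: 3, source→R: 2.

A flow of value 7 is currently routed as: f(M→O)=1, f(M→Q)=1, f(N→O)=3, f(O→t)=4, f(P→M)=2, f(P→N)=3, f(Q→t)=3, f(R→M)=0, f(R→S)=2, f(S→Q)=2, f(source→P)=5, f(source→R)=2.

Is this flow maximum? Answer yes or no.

Residual reachable from source: {source}; t is not reachable.
Saturated cut: source→R, source→P with total capacity 7 = current flow value. Flow is maximum.

Yes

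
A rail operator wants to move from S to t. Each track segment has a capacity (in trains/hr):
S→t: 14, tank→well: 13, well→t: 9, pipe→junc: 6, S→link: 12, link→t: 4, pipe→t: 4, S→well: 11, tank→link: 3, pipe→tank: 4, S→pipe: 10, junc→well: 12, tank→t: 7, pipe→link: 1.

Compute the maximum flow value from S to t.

Augment S→t: bottleneck 14. Total 14.
Augment S→pipe→t: bottleneck 4. Total 18.
Augment S→link→t: bottleneck 4. Total 22.
Augment S→well→t: bottleneck 9. Total 31.
Augment S→pipe→tank→t: bottleneck 4. Total 35.
No augmenting path remains in the residual graph.

35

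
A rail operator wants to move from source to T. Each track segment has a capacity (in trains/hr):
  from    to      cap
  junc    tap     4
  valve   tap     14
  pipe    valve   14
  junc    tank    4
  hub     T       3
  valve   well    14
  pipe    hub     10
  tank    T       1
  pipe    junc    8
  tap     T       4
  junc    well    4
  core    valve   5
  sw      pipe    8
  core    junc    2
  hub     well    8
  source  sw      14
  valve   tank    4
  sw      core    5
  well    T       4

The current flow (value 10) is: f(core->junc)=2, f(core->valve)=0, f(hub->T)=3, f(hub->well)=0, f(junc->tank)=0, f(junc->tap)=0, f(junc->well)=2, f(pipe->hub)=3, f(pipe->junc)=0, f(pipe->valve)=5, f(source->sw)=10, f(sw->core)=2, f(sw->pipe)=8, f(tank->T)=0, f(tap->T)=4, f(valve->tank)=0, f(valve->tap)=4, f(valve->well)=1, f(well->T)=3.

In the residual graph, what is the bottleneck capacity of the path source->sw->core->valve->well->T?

Residual capacities along the path: source->sw: 4, sw->core: 3, core->valve: 5, valve->well: 13, well->T: 1.
Minimum is 1.

1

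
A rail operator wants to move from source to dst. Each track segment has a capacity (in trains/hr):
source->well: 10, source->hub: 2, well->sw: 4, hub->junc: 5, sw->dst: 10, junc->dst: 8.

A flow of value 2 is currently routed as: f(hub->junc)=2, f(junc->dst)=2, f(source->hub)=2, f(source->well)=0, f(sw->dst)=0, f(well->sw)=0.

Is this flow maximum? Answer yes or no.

Residual path source->well->sw->dst has bottleneck 4 > 0.
Pushing 4 along it raises the flow to 6, so the given flow is not maximum.

No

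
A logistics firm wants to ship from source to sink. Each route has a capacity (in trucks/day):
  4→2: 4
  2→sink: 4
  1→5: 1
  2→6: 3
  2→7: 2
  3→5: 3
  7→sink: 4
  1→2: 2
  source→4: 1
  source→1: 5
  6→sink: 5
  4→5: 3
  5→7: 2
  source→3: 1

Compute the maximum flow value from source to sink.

Augment source→1→2→sink: bottleneck 2. Total 2.
Augment source→4→2→sink: bottleneck 1. Total 3.
Augment source→1→5→7→sink: bottleneck 1. Total 4.
Augment source→3→5→7→sink: bottleneck 1. Total 5.
No augmenting path remains in the residual graph.

5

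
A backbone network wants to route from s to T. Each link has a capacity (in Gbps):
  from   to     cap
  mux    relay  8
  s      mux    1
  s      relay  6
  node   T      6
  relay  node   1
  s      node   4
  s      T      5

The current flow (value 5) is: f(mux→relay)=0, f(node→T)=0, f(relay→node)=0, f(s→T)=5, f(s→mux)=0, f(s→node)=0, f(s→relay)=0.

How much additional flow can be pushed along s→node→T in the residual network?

Residual capacities along the path: s→node: 4, node→T: 6.
Minimum is 4.

4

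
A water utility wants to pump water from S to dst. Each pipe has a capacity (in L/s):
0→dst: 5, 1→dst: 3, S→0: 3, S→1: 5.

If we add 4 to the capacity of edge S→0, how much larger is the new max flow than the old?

Original max flow = 6.
After raising cap(S→0), augmenting paths through that edge carry 2 more units.
New max flow = 8. Increase = 2.

2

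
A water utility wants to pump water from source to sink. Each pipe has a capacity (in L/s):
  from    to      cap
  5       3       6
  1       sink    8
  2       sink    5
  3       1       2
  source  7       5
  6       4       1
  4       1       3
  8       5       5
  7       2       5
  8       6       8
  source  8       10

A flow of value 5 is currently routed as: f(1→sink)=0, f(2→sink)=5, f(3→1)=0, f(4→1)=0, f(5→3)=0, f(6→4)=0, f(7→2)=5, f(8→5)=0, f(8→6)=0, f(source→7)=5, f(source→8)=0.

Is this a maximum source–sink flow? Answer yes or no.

Residual path source→8→6→4→1→sink has bottleneck 1 > 0.
Pushing 1 along it raises the flow to 6, so the given flow is not maximum.

No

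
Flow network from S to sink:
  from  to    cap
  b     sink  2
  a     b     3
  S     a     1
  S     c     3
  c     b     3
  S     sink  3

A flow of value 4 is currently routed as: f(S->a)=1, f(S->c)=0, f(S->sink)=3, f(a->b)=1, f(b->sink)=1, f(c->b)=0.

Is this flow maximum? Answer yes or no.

No

Residual path S->c->b->sink has bottleneck 1 > 0.
Pushing 1 along it raises the flow to 5, so the given flow is not maximum.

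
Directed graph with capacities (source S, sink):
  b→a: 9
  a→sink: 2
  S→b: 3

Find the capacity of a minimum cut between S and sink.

Max flow = 2 (via 1 augmenting path).
In the residual at optimum, the set reachable from S is {S, a, b}.
Cut edges: a→sink (cap 2). Sum = 2.

2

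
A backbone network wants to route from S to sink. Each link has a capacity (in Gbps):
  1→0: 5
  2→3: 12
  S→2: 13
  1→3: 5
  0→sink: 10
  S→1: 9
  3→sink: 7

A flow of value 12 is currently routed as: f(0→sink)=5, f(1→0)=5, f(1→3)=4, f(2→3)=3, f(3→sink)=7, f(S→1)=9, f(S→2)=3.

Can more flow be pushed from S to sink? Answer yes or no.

Residual reachable from S: {1, 2, 3, S}; sink is not reachable.
Saturated cut: 1→0, 3→sink with total capacity 12 = current flow value. Flow is maximum.

No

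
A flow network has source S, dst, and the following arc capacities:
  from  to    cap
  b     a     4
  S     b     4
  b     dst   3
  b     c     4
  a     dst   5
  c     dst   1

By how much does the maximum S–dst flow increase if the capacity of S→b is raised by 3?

3

Original max flow = 4.
After raising cap(S→b), augmenting paths through that edge carry 3 more units.
New max flow = 7. Increase = 3.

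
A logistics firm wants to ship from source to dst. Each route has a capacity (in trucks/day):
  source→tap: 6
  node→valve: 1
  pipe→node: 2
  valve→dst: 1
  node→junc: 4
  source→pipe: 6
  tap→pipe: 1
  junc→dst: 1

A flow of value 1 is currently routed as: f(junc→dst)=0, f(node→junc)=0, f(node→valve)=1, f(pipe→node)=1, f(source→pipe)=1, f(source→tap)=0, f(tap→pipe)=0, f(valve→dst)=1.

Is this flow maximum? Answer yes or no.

Residual path source→pipe→node→junc→dst has bottleneck 1 > 0.
Pushing 1 along it raises the flow to 2, so the given flow is not maximum.

No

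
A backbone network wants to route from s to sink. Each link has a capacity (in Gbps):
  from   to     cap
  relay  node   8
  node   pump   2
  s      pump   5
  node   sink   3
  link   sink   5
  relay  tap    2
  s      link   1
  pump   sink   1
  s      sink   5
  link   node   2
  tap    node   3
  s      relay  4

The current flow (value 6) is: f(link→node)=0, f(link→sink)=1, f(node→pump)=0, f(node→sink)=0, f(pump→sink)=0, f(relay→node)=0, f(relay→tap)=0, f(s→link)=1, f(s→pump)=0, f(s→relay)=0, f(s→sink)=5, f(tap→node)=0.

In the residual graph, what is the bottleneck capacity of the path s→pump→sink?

Residual capacities along the path: s→pump: 5, pump→sink: 1.
Minimum is 1.

1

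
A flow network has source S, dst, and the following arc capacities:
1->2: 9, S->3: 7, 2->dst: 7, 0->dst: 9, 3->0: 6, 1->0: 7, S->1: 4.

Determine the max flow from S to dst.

10

Augment S->3->0->dst: bottleneck 6. Total 6.
Augment S->1->0->dst: bottleneck 3. Total 9.
Augment S->1->2->dst: bottleneck 1. Total 10.
No augmenting path remains in the residual graph.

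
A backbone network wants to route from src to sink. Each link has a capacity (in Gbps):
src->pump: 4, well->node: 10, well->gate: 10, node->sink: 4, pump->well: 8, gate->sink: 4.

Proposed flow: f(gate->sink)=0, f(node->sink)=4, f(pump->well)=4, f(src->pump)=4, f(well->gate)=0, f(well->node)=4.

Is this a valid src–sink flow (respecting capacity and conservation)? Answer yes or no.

Yes

Every edge has 0 ≤ f(e) ≤ cap(e).
At each intermediate node, inflow equals outflow.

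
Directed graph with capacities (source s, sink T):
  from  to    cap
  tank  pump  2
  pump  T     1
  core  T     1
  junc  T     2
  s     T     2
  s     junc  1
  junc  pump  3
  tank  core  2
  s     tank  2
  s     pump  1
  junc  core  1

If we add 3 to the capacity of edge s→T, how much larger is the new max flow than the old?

Original max flow = 5.
After raising cap(s→T), augmenting paths through that edge carry 3 more units.
New max flow = 8. Increase = 3.

3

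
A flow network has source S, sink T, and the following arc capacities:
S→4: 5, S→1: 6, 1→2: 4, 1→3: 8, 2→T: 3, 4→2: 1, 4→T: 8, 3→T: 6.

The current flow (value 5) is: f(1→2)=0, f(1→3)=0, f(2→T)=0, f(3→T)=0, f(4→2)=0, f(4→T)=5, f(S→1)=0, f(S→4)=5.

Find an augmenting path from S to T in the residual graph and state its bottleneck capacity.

Residual along S→1→3→T: S→1: 6, 1→3: 8, 3→T: 6.
Bottleneck = min = 6.

S→1→3→T, bottleneck 6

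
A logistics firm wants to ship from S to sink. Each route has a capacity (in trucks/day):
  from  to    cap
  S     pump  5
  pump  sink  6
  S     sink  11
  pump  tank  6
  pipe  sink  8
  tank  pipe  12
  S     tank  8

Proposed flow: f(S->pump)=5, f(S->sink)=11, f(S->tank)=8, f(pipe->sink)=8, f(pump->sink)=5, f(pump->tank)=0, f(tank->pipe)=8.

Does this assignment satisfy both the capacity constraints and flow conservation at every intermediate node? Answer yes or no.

Every edge has 0 ≤ f(e) ≤ cap(e).
At each intermediate node, inflow equals outflow.

Yes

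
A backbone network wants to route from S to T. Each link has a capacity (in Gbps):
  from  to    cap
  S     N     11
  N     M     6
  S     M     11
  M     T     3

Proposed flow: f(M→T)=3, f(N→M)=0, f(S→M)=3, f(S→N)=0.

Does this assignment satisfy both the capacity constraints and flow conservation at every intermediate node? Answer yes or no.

Every edge has 0 ≤ f(e) ≤ cap(e).
At each intermediate node, inflow equals outflow.

Yes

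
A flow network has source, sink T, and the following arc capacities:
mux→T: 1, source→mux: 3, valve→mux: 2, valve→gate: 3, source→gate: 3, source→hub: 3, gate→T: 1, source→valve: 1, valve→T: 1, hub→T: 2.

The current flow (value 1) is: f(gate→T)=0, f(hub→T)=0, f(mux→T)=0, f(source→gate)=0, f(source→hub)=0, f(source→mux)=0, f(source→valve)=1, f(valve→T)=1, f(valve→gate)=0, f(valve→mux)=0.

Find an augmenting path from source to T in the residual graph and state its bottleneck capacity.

source→gate→T, bottleneck 1

Residual along source→gate→T: source→gate: 3, gate→T: 1.
Bottleneck = min = 1.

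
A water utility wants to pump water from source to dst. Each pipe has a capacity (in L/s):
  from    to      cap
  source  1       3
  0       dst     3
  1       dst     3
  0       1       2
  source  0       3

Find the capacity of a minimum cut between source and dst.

Max flow = 6 (via 2 augmenting paths).
In the residual at optimum, the set reachable from source is {source}.
Cut edges: source→0 (cap 3), source→1 (cap 3). Sum = 6.

6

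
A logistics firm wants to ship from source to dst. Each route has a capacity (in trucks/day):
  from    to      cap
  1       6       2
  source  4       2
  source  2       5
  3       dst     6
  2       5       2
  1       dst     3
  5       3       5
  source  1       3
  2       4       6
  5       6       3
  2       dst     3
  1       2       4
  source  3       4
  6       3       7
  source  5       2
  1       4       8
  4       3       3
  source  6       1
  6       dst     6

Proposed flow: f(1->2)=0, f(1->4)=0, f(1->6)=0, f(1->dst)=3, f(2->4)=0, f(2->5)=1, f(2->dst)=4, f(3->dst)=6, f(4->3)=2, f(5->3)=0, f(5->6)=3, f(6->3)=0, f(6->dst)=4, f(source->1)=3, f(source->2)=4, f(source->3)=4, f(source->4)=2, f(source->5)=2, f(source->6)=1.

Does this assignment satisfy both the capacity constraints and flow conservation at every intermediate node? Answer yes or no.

No

Capacity violated on 2->dst: flow 4 > capacity 3.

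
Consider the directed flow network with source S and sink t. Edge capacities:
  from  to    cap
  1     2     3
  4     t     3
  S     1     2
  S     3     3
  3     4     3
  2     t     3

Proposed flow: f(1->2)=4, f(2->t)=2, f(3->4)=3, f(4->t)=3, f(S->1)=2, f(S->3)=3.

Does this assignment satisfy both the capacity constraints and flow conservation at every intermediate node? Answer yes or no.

Capacity violated on 1->2: flow 4 > capacity 3.

No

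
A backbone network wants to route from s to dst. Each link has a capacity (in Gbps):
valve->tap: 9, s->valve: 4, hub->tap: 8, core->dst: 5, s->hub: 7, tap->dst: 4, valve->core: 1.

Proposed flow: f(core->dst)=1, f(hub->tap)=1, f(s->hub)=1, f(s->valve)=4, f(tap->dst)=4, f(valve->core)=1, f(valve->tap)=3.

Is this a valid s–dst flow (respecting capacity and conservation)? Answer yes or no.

Every edge has 0 ≤ f(e) ≤ cap(e).
At each intermediate node, inflow equals outflow.

Yes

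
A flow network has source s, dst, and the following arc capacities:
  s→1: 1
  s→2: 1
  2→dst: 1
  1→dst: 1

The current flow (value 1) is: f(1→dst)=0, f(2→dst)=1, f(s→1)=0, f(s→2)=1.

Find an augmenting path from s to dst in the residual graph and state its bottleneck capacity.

s→1→dst, bottleneck 1

Residual along s→1→dst: s→1: 1, 1→dst: 1.
Bottleneck = min = 1.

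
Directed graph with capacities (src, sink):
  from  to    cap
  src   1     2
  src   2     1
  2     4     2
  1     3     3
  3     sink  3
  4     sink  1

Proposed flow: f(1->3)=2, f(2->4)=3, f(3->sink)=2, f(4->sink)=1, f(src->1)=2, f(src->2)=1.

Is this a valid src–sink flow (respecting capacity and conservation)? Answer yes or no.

Capacity violated on 2->4: flow 3 > capacity 2.

No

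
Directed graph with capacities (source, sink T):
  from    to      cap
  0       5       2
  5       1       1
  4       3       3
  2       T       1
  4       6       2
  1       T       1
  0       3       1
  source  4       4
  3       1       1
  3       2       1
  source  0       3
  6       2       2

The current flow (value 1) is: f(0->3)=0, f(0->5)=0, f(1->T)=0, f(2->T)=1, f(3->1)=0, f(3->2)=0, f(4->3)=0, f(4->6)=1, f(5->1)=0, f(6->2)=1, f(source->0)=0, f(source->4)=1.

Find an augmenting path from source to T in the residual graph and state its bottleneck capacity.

Residual along source->4->3->1->T: source->4: 3, 4->3: 3, 3->1: 1, 1->T: 1.
Bottleneck = min = 1.

source->4->3->1->T, bottleneck 1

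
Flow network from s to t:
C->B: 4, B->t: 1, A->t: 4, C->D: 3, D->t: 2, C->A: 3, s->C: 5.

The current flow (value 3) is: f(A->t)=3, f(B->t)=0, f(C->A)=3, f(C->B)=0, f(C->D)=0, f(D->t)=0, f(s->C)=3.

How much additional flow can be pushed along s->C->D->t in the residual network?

2

Residual capacities along the path: s->C: 2, C->D: 3, D->t: 2.
Minimum is 2.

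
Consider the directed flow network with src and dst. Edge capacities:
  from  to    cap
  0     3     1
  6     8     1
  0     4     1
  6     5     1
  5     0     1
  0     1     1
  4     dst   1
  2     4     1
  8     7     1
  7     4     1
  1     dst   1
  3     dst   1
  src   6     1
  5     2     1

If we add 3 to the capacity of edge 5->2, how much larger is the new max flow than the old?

Original max flow = 1.
Edge 5->2 does not cross the min cut (source side {src}), so extra capacity there cannot help.
New max flow = 1. Increase = 0.

0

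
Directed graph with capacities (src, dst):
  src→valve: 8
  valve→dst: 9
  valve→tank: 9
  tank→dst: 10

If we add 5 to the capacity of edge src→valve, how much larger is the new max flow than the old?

Original max flow = 8.
After raising cap(src→valve), augmenting paths through that edge carry 5 more units.
New max flow = 13. Increase = 5.

5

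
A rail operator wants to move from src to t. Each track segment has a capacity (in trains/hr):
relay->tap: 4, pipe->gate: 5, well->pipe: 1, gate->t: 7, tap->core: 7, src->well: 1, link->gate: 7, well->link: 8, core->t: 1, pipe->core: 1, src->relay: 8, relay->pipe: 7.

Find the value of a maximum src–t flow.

Augment src->well->link->gate->t: bottleneck 1. Total 1.
Augment src->relay->pipe->gate->t: bottleneck 5. Total 6.
Augment src->relay->pipe->core->t: bottleneck 1. Total 7.
No augmenting path remains in the residual graph.

7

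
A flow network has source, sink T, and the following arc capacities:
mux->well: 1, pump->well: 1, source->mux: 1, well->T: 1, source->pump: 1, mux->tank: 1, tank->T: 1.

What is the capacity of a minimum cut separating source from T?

Max flow = 2 (via 2 augmenting paths).
In the residual at optimum, the set reachable from source is {source}.
Cut edges: source->pump (cap 1), source->mux (cap 1). Sum = 2.

2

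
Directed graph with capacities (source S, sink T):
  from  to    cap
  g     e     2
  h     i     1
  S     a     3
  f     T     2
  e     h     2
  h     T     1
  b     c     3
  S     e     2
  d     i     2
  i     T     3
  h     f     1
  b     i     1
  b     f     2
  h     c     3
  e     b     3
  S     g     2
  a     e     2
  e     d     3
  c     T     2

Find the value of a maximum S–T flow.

6

Augment S->e->h->T: bottleneck 1. Total 1.
Augment S->e->d->i->T: bottleneck 1. Total 2.
Augment S->g->e->d->i->T: bottleneck 1. Total 3.
Augment S->g->e->b->f->T: bottleneck 1. Total 4.
Augment S->a->e->b->f->T: bottleneck 1. Total 5.
Augment S->a->e->b->c->T: bottleneck 1. Total 6.
No augmenting path remains in the residual graph.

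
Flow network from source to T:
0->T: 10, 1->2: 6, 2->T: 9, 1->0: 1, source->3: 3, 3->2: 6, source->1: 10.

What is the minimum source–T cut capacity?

10

Max flow = 10 (via 3 augmenting paths).
In the residual at optimum, the set reachable from source is {1, source}.
Cut edges: source->3 (cap 3), 1->0 (cap 1), 1->2 (cap 6). Sum = 10.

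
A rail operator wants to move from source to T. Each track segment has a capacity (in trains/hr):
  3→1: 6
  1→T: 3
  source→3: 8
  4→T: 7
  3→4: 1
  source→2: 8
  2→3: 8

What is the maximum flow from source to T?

Augment source→3→4→T: bottleneck 1. Total 1.
Augment source→3→1→T: bottleneck 3. Total 4.
No augmenting path remains in the residual graph.

4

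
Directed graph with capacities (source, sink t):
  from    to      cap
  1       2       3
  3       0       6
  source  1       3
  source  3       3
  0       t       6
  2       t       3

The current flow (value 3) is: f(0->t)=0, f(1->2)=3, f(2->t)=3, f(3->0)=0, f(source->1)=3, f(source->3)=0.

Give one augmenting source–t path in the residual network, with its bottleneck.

Residual along source->3->0->t: source->3: 3, 3->0: 6, 0->t: 6.
Bottleneck = min = 3.

source->3->0->t, bottleneck 3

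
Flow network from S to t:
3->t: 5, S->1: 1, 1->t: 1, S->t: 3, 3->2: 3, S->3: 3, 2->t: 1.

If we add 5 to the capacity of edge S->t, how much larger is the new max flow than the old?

Original max flow = 7.
After raising cap(S->t), augmenting paths through that edge carry 5 more units.
New max flow = 12. Increase = 5.

5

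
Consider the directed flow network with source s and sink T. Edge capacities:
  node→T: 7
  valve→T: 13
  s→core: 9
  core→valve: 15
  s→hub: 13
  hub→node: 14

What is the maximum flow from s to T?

16

Augment s→hub→node→T: bottleneck 7. Total 7.
Augment s→core→valve→T: bottleneck 9. Total 16.
No augmenting path remains in the residual graph.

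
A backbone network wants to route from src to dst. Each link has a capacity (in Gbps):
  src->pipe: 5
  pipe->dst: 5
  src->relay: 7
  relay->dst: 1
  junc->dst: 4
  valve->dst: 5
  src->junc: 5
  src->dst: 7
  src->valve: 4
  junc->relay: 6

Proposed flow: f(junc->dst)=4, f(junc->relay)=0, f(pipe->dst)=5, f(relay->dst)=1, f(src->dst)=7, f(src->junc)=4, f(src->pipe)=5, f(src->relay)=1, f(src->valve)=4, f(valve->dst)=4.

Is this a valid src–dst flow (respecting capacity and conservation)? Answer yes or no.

Every edge has 0 ≤ f(e) ≤ cap(e).
At each intermediate node, inflow equals outflow.

Yes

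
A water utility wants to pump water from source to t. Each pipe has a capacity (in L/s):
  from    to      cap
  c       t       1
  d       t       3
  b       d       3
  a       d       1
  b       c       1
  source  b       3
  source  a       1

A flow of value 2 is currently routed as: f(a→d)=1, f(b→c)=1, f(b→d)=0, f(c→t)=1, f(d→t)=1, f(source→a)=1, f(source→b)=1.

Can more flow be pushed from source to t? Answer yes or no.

Residual path source→b→d→t has bottleneck 2 > 0.
Pushing 2 along it raises the flow to 4, so the given flow is not maximum.

Yes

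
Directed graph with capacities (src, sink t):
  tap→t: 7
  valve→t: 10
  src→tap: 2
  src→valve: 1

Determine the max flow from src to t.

Augment src→tap→t: bottleneck 2. Total 2.
Augment src→valve→t: bottleneck 1. Total 3.
No augmenting path remains in the residual graph.

3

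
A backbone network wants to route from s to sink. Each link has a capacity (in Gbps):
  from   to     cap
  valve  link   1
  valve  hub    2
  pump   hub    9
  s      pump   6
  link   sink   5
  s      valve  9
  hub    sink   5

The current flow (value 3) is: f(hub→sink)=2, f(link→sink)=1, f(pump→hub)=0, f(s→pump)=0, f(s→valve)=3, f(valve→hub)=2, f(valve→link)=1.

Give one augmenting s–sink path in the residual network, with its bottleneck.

Residual along s→pump→hub→sink: s→pump: 6, pump→hub: 9, hub→sink: 3.
Bottleneck = min = 3.

s→pump→hub→sink, bottleneck 3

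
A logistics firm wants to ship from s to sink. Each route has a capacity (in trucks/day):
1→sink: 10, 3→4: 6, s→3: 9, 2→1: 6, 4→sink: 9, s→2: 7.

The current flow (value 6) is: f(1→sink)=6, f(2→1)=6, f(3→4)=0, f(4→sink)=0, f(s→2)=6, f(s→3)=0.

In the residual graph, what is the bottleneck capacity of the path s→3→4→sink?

6

Residual capacities along the path: s→3: 9, 3→4: 6, 4→sink: 9.
Minimum is 6.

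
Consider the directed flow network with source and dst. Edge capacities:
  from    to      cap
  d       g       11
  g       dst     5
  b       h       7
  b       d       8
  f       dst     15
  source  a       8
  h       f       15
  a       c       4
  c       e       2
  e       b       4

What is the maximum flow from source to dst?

Augment source->a->c->e->b->h->f->dst: bottleneck 2. Total 2.
No augmenting path remains in the residual graph.

2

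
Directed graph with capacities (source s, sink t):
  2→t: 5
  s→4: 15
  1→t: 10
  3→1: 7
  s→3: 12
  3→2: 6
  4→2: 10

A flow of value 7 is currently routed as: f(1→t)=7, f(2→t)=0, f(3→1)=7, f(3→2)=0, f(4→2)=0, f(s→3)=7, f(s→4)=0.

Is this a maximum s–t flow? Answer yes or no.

Residual path s→3→2→t has bottleneck 5 > 0.
Pushing 5 along it raises the flow to 12, so the given flow is not maximum.

No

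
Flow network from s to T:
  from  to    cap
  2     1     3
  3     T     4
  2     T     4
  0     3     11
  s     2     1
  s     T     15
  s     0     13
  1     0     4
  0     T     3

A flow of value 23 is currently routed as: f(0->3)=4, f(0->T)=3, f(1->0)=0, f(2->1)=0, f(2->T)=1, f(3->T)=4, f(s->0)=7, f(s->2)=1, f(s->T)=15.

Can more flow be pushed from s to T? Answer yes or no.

No

Residual reachable from s: {0, 3, s}; T is not reachable.
Saturated cut: s->2, s->T, 0->T, 3->T with total capacity 23 = current flow value. Flow is maximum.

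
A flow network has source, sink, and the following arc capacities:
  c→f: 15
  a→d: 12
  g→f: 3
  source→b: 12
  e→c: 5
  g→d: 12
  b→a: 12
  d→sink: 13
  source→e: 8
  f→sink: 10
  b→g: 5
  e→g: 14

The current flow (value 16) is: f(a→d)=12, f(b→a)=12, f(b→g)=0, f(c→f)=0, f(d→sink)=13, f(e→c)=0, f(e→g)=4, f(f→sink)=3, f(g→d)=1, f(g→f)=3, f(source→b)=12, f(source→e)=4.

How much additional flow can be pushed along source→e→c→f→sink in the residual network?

4

Residual capacities along the path: source→e: 4, e→c: 5, c→f: 15, f→sink: 7.
Minimum is 4.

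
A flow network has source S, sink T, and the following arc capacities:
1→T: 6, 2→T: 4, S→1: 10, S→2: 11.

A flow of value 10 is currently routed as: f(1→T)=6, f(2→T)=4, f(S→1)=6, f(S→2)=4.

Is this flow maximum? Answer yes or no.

Residual reachable from S: {1, 2, S}; T is not reachable.
Saturated cut: 1→T, 2→T with total capacity 10 = current flow value. Flow is maximum.

Yes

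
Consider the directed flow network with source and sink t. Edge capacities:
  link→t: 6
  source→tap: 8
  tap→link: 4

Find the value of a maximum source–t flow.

Augment source→tap→link→t: bottleneck 4. Total 4.
No augmenting path remains in the residual graph.

4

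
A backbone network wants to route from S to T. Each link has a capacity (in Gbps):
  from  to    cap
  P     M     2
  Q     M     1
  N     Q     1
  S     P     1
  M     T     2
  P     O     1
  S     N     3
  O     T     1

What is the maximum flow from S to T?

Augment S→P→O→T: bottleneck 1. Total 1.
Augment S→N→Q→M→T: bottleneck 1. Total 2.
No augmenting path remains in the residual graph.

2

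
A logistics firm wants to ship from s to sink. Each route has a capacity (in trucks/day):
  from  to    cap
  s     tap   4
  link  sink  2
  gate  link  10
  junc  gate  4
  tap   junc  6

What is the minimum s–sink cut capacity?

2

Max flow = 2 (via 1 augmenting path).
In the residual at optimum, the set reachable from s is {gate, junc, link, s, tap}.
Cut edges: link→sink (cap 2). Sum = 2.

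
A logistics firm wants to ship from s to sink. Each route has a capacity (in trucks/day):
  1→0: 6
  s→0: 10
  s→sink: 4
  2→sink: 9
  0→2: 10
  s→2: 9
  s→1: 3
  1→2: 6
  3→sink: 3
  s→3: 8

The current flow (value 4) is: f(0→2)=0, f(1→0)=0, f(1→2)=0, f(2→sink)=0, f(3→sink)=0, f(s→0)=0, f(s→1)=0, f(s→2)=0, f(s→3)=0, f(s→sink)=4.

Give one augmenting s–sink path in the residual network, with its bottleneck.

Residual along s→2→sink: s→2: 9, 2→sink: 9.
Bottleneck = min = 9.

s→2→sink, bottleneck 9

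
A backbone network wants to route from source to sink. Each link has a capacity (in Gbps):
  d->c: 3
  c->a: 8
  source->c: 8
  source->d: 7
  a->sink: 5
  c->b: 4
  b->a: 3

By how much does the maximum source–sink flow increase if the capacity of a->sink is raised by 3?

Original max flow = 5.
After raising cap(a->sink), augmenting paths through that edge carry 3 more units.
New max flow = 8. Increase = 3.

3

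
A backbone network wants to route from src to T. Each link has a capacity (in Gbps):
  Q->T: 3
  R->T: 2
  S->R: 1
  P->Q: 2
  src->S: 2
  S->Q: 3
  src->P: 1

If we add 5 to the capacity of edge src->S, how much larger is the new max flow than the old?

Original max flow = 3.
After raising cap(src->S), augmenting paths through that edge carry 1 more unit.
New max flow = 4. Increase = 1.

1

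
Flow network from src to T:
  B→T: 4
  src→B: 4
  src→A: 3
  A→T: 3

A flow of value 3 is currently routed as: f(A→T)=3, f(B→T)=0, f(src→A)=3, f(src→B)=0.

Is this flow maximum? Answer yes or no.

No

Residual path src→B→T has bottleneck 4 > 0.
Pushing 4 along it raises the flow to 7, so the given flow is not maximum.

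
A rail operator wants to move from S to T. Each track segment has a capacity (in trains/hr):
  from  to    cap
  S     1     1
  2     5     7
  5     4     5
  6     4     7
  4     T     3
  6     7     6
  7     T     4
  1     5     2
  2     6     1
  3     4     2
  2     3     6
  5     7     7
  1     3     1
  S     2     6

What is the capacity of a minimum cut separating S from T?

Max flow = 7 (via 3 augmenting paths).
In the residual at optimum, the set reachable from S is {S}.
Cut edges: S->1 (cap 1), S->2 (cap 6). Sum = 7.

7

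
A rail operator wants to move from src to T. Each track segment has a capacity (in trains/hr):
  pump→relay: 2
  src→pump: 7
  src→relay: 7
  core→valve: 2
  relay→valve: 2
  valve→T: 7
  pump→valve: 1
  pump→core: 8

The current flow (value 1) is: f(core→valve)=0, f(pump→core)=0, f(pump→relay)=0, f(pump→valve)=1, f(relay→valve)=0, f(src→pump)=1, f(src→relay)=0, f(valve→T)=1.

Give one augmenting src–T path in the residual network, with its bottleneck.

Residual along src→relay→valve→T: src→relay: 7, relay→valve: 2, valve→T: 6.
Bottleneck = min = 2.

src→relay→valve→T, bottleneck 2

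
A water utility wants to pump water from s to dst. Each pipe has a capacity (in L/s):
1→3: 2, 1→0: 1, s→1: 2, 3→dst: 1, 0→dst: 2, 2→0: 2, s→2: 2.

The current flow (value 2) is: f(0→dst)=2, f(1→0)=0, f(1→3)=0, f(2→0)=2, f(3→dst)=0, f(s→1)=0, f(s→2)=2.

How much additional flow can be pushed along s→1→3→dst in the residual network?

Residual capacities along the path: s→1: 2, 1→3: 2, 3→dst: 1.
Minimum is 1.

1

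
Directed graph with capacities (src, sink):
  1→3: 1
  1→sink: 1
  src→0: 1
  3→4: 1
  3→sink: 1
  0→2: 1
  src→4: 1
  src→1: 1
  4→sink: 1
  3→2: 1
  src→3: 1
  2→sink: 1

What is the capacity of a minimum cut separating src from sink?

4

Max flow = 4 (via 4 augmenting paths).
In the residual at optimum, the set reachable from src is {src}.
Cut edges: src→0 (cap 1), src→1 (cap 1), src→3 (cap 1), src→4 (cap 1). Sum = 4.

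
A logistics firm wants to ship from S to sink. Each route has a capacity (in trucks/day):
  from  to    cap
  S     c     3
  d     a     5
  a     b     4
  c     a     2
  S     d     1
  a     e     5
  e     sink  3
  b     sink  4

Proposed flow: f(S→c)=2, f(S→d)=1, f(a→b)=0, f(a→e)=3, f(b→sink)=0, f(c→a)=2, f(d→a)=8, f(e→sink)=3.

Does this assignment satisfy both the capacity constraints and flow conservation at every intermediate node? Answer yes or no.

No

Capacity violated on d→a: flow 8 > capacity 5.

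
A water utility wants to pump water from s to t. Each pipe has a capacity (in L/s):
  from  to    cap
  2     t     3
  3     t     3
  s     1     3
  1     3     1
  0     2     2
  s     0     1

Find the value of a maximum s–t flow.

2

Augment s→1→3→t: bottleneck 1. Total 1.
Augment s→0→2→t: bottleneck 1. Total 2.
No augmenting path remains in the residual graph.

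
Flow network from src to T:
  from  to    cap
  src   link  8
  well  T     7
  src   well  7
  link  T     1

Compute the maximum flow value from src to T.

Augment src->link->T: bottleneck 1. Total 1.
Augment src->well->T: bottleneck 7. Total 8.
No augmenting path remains in the residual graph.

8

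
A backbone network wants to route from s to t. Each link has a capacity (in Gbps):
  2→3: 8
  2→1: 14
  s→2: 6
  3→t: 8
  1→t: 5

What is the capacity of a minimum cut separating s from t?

6

Max flow = 6 (via 1 augmenting path).
In the residual at optimum, the set reachable from s is {s}.
Cut edges: s→2 (cap 6). Sum = 6.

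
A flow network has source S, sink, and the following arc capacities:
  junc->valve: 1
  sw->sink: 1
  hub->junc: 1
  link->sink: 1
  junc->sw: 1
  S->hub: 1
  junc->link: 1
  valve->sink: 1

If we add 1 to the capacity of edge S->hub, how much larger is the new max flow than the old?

Original max flow = 1.
Even with extra capacity on S->hub, another cut of capacity 1 remains binding.
New max flow = 1. Increase = 0.

0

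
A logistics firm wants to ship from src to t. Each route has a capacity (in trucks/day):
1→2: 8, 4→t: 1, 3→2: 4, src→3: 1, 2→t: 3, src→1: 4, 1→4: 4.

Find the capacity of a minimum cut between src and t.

Max flow = 4 (via 2 augmenting paths).
In the residual at optimum, the set reachable from src is {1, 2, 3, 4, src}.
Cut edges: 4→t (cap 1), 2→t (cap 3). Sum = 4.

4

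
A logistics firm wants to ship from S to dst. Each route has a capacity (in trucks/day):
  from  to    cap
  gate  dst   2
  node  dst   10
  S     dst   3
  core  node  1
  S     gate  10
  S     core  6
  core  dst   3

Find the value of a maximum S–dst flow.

Augment S→dst: bottleneck 3. Total 3.
Augment S→core→dst: bottleneck 3. Total 6.
Augment S→gate→dst: bottleneck 2. Total 8.
Augment S→core→node→dst: bottleneck 1. Total 9.
No augmenting path remains in the residual graph.

9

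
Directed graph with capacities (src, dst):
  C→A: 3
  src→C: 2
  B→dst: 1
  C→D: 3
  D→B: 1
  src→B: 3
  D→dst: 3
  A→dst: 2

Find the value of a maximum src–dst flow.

Augment src→B→dst: bottleneck 1. Total 1.
Augment src→C→D→dst: bottleneck 2. Total 3.
No augmenting path remains in the residual graph.

3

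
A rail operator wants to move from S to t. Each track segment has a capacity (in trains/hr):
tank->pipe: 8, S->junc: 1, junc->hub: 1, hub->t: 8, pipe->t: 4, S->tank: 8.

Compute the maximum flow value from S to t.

5

Augment S->junc->hub->t: bottleneck 1. Total 1.
Augment S->tank->pipe->t: bottleneck 4. Total 5.
No augmenting path remains in the residual graph.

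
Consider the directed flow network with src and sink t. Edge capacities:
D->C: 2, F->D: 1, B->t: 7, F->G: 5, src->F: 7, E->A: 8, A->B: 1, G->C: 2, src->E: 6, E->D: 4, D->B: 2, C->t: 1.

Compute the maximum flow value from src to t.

4

Augment src->F->G->C->t: bottleneck 1. Total 1.
Augment src->F->D->B->t: bottleneck 1. Total 2.
Augment src->E->D->B->t: bottleneck 1. Total 3.
Augment src->E->A->B->t: bottleneck 1. Total 4.
No augmenting path remains in the residual graph.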